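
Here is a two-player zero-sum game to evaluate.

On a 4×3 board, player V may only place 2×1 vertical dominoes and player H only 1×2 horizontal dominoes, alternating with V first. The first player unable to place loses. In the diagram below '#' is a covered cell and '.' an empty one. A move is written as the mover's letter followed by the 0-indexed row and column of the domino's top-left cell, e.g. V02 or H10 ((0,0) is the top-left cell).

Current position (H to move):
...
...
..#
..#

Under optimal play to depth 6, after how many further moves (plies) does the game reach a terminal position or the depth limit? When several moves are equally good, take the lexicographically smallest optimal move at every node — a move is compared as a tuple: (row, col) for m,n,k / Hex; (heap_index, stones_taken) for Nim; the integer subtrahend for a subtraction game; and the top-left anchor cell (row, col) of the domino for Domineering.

PV length from [.../.../..#/..#]: 4 plies

p1 H@[.../.../..#/..#]: H00[##./.../..#/..#]-1* H01[.##/.../..#/..#]-1 H10[.../##./..#/..#]-1 H11[.../.##/..#/..#]-1 H20[.../.../###/..#]-1 H30[.../.../..#/###]-1
p2 V@[##./.../..#/..#]: V02[###/..#/..#/..#]-1 V10[##./#../#.#/..#]+1* V11[##./.#./.##/..#]+1 V20[##./.../#.#/#.#]+1 V21[##./.../.##/.##]+1
p3 H@[##./#../#.#/..#]: H11[##./###/#.#/..#]-1* H30[##./#../#.#/###]-1
p4 V@[##./###/#.#/..#]: V21[##./###/###/.##]+1*
p5 H@[##./###/###/.##] terminal -1; root [.../.../..#/..#] d6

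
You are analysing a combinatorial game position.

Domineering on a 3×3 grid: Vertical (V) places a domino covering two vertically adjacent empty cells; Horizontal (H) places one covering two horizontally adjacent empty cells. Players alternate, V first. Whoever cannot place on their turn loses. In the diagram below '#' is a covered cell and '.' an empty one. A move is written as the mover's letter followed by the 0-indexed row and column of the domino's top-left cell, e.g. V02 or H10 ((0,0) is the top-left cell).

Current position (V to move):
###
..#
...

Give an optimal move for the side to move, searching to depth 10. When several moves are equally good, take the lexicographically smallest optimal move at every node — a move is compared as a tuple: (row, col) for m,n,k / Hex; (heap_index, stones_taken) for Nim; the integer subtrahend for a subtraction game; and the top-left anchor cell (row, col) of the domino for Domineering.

V's best at [###/..#/...]: V11

p1 V@[###/..#/...]: V10[###/#.#/#..]-1 V11[###/.##/.#.]+1*
p2 H@[###/.##/.#.] terminal -1; root [###/..#/...] d10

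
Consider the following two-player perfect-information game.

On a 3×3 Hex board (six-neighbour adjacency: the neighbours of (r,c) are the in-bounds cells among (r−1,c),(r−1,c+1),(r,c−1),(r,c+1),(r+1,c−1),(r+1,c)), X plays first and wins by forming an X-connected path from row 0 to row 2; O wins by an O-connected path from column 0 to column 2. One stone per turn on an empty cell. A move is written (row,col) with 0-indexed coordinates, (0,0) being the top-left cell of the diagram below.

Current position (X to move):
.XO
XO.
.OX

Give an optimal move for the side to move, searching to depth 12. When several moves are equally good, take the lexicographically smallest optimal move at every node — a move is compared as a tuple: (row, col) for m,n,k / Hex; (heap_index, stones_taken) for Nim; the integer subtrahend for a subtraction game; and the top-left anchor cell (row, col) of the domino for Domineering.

ply 1, X at .XO/XO./.OX | (0,0)=-1→XXO/XO./.OX; (1,2)=-1→.XO/XOX/.OX; (2,0)=+1→.XO/XO./XOX*
ply 2: .XO/XO./XOX is terminal -1 (O); from .XO/XO./.OX depth 12

X's best at [.XO/XO./.OX]: (2,0)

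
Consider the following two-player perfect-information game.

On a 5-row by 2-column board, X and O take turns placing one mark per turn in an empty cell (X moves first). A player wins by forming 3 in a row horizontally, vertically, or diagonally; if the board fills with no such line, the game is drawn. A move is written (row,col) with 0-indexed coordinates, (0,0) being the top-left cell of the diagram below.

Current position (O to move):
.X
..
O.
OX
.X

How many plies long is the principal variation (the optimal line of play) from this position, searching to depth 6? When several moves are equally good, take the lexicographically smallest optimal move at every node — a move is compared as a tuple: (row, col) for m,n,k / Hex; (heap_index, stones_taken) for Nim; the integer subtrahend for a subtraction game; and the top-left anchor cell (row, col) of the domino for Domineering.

[.X/../O./OX/.X] O move#1: (0,0):-1/OX/../O./OX/.X, (1,0):+1/.X/O./O./OX/.X*, (1,1):-1/.X/.O/O./OX/.X, (2,1):+1/.X/../OO/OX/.X, (4,0):+1/.X/../O./OX/OX
[.X/O./O./OX/.X] end (terminal -1, X#2); searched .X/../O./OX/.X to 6

PV length from [.X/../O./OX/.X]: 1 ply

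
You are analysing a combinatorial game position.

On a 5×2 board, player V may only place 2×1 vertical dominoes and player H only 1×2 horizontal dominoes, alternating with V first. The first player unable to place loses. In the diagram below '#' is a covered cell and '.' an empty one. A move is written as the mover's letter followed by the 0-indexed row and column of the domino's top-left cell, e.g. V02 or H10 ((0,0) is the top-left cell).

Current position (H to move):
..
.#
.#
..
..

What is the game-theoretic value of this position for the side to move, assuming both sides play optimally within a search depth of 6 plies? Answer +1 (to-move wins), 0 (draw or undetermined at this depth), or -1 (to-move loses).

value(../.#/.#/../.., H) = +1

p1 H@[../.#/.#/../..]: H00[##/.#/.#/../..]-1 H30[../.#/.#/##/..]+1* H40[../.#/.#/../##]+1
p2 V@[../.#/.#/##/..]: V00[#./##/.#/##/..]-1* V10[../##/##/##/..]-1
p3 H@[#./##/.#/##/..]: H40[#./##/.#/##/##]+1*
p4 V@[#./##/.#/##/##] terminal -1; root [../.#/.#/../..] d6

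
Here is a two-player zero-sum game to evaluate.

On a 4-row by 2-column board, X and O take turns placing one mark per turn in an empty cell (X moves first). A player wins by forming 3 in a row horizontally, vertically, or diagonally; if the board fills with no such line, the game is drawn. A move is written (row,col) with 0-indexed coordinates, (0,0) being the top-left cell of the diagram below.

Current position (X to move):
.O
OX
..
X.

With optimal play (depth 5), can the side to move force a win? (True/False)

p1 X@[.O/OX/../X.]: (0,0)[XO/OX/../X.]+0* (2,0)[.O/OX/X./X.]+0 (2,1)[.O/OX/.X/X.]+0 (3,1)[.O/OX/../XX]+0
p2 O@[XO/OX/../X.]: (2,0)[XO/OX/O./X.]+0* (2,1)[XO/OX/.O/X.]+0 (3,1)[XO/OX/../XO]+0
p3 X@[XO/OX/O./X.]: (2,1)[XO/OX/OX/X.]+0* (3,1)[XO/OX/O./XX]+0
p4 O@[XO/OX/OX/X.]: (3,1)[XO/OX/OX/XO]+0*
p5 X@[XO/OX/OX/XO] terminal +0; root [.O/OX/../X.] d5

X winning at [.O/OX/../X.]: False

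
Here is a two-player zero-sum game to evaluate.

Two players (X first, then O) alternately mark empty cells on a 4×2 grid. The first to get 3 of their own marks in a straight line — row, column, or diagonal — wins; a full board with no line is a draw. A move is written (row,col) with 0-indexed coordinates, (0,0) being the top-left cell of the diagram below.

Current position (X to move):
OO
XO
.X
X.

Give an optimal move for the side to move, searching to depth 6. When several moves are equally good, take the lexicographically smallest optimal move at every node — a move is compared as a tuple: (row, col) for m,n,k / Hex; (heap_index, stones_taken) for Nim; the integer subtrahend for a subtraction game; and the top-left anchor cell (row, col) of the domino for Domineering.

X's best at [OO/XO/.X/X.]: (2,0)

ply 1, X at OO/XO/.X/X. | (2,0)=+1→OO/XO/XX/X.*; (3,1)=+0→OO/XO/.X/XX
ply 2: OO/XO/XX/X. is terminal -1 (O); from OO/XO/.X/X. depth 6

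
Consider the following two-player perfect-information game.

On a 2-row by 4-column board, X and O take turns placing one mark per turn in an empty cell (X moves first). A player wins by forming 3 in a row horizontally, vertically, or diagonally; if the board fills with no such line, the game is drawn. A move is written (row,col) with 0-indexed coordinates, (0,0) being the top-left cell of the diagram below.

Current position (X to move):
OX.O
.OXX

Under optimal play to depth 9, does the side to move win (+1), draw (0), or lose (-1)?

value(OX.O/.OXX, X) = 0

ply 1, X at OX.O/.OXX | (0,2)=+0→OXXO/.OXX*; (1,0)=+0→OX.O/XOXX
ply 2, O at OXXO/.OXX | (1,0)=+0→OXXO/OOXX*
ply 3: OXXO/OOXX is terminal +0 (X); from OX.O/.OXX depth 9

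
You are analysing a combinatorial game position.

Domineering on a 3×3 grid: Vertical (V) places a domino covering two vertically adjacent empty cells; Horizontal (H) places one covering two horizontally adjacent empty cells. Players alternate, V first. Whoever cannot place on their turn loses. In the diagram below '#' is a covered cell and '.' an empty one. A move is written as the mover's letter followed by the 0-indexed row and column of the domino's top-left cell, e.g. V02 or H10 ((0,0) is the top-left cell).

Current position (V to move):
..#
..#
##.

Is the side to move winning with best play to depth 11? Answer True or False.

V winning at [..#/..#/##.]: True

ply 1, V at ..#/..#/##. | V00=+1→#.#/#.#/##.*; V01=+1→.##/.##/##.
ply 2: #.#/#.#/##. is terminal -1 (H); from ..#/..#/##. depth 11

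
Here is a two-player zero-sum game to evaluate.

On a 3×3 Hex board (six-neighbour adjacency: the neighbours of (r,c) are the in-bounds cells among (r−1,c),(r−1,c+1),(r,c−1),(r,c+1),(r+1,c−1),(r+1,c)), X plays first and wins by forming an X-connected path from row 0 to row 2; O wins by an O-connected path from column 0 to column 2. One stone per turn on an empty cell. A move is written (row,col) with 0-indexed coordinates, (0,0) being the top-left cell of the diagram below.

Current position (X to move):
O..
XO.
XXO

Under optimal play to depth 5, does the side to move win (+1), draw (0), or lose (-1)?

[O../XO./XXO] X move#1: (0,1):+1/OX./XO./XXO*, (0,2):+1/O.X/XO./XXO, (1,2):+1/O../XOX/XXO
[OX./XO./XXO] end (terminal -1, O#2); searched O../XO./XXO to 5

value(O../XO./XXO, X) = +1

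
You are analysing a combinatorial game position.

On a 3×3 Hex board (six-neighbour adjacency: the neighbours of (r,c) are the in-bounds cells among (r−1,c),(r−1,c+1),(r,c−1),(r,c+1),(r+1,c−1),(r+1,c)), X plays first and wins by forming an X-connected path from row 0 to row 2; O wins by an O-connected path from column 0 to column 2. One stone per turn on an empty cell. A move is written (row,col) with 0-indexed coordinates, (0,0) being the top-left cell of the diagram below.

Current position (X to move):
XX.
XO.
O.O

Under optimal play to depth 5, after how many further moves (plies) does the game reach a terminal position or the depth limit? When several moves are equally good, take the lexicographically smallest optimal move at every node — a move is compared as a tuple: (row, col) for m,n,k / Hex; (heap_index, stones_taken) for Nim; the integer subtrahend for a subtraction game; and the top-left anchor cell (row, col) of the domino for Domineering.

p1 X@[XX./XO./O.O]: (0,2)[XXX/XO./O.O]-1* (1,2)[XX./XOX/O.O]-1 (2,1)[XX./XO./OXO]-1
p2 O@[XXX/XO./O.O]: (1,2)[XXX/XOO/O.O]+1* (2,1)[XXX/XO./OOO]+1
p3 X@[XXX/XOO/O.O] terminal -1; root [XX./XO./O.O] d5

PV length from [XX./XO./O.O]: 2 plies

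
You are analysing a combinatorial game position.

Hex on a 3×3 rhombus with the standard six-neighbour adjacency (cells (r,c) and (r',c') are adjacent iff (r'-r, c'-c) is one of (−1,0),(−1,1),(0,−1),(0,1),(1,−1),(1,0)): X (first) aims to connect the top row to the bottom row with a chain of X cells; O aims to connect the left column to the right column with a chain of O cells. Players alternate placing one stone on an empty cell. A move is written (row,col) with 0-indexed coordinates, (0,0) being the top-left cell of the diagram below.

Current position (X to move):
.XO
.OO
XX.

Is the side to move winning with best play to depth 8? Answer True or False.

p1 X@[.XO/.OO/XX.]: (0,0)[XXO/.OO/XX.]-1 (1,0)[.XO/XOO/XX.]+1* (2,2)[.XO/.OO/XXX]-1
p2 O@[.XO/XOO/XX.] terminal -1; root [.XO/.OO/XX.] d8

X winning at [.XO/.OO/XX.]: True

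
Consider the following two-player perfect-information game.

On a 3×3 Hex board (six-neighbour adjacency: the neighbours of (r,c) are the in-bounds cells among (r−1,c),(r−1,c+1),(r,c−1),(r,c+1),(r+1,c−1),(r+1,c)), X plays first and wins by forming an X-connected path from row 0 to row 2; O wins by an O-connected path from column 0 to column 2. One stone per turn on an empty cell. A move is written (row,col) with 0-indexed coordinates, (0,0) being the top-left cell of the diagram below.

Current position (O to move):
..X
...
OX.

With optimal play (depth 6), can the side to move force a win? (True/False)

p1 O@[..X/.../OX.]: (0,0)[O.X/.../OX.]-1* (0,1)[.OX/.../OX.]-1 (1,0)[..X/O../OX.]-1 (1,1)[..X/.O./OX.]-1 (1,2)[..X/..O/OX.]-1 (2,2)[..X/.../OXO]-1
p2 X@[O.X/.../OX.]: (0,1)[OXX/.../OX.]+1* (1,0)[O.X/X../OX.]+1 (1,1)[O.X/.X./OX.]+1 (1,2)[O.X/..X/OX.]+1 (2,2)[O.X/.../OXX]+1
p3 O@[OXX/.../OX.]: (1,0)[OXX/O../OX.]-1* (1,1)[OXX/.O./OX.]-1 (1,2)[OXX/..O/OX.]-1 (2,2)[OXX/.../OXO]-1
p4 X@[OXX/O../OX.]: (1,1)[OXX/OX./OX.]+1* (1,2)[OXX/O.X/OX.]+1 (2,2)[OXX/O../OXX]+1
p5 O@[OXX/OX./OX.] terminal -1; root [..X/.../OX.] d6

O winning at [..X/.../OX.]: False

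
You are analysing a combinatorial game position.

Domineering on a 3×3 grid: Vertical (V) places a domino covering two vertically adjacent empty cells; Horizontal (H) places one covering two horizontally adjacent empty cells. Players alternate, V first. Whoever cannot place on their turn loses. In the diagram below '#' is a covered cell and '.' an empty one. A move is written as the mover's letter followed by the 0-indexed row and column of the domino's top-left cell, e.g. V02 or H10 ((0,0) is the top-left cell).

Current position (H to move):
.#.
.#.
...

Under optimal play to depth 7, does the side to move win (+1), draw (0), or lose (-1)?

ply 1, H at .#./.#./... | H20=-1→.#./.#./##.*; H21=-1→.#./.#./.##
ply 2, V at .#./.#./##. | V00=+1→##./##./##.*; V02=+1→.##/.##/##.; V12=+1→.#./.##/###
ply 3: ##./##./##. is terminal -1 (H); from .#./.#./... depth 7

value(.#./.#./..., H) = -1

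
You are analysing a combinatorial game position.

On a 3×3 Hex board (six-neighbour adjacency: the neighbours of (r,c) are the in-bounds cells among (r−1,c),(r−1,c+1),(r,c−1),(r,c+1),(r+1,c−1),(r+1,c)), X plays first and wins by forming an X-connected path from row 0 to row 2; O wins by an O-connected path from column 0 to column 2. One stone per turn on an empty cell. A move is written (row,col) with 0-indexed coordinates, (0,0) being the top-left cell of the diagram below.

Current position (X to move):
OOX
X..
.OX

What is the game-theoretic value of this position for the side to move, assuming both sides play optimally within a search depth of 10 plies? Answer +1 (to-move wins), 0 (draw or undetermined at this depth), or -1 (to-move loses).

ply 1, X at OOX/X../.OX | (1,1)=+1→OOX/XX./.OX*; (1,2)=+1→OOX/X.X/.OX; (2,0)=+1→OOX/X../XOX
ply 2, O at OOX/XX./.OX | (1,2)=-1→OOX/XXO/.OX*; (2,0)=-1→OOX/XX./OOX
ply 3, X at OOX/XXO/.OX | (2,0)=+1→OOX/XXO/XOX*
ply 4: OOX/XXO/XOX is terminal -1 (O); from OOX/X../.OX depth 10

value(OOX/X../.OX, X) = +1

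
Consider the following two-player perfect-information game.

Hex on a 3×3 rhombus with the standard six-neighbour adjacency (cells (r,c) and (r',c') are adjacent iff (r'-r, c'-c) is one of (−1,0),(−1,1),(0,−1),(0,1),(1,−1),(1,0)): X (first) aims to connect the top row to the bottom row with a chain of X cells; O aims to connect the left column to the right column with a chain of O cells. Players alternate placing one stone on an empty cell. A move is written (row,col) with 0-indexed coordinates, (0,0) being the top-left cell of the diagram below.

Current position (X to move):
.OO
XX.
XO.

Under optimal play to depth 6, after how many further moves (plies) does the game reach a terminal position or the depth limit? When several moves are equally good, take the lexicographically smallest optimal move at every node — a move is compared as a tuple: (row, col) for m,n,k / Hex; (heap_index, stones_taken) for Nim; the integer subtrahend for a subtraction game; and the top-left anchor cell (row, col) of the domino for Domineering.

p1 X@[.OO/XX./XO.]: (0,0)[XOO/XX./XO.]+1* (1,2)[.OO/XXX/XO.]-1 (2,2)[.OO/XX./XOX]-1
p2 O@[XOO/XX./XO.] terminal -1; root [.OO/XX./XO.] d6

PV length from [.OO/XX./XO.]: 1 ply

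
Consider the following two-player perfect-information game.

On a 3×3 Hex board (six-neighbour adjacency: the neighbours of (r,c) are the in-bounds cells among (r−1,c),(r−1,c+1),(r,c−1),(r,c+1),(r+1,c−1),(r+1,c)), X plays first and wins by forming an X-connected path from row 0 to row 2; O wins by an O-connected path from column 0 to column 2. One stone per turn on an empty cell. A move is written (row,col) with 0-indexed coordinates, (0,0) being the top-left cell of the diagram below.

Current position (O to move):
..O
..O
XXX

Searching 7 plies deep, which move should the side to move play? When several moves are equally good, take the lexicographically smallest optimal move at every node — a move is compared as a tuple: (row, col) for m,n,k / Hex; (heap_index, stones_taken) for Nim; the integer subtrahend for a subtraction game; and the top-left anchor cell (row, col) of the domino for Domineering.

O's best at [..O/..O/XXX]: (0,1)

ply 1, O at ..O/..O/XXX | (0,0)=-1→O.O/..O/XXX; (0,1)=+1→.OO/..O/XXX*; (1,0)=+1→..O/O.O/XXX; (1,1)=-1→..O/.OO/XXX
ply 2, X at .OO/..O/XXX | (0,0)=-1→XOO/..O/XXX*; (1,0)=-1→.OO/X.O/XXX; (1,1)=-1→.OO/.XO/XXX
ply 3, O at XOO/..O/XXX | (1,0)=+1→XOO/O.O/XXX*; (1,1)=-1→XOO/.OO/XXX
ply 4: XOO/O.O/XXX is terminal -1 (X); from ..O/..O/XXX depth 7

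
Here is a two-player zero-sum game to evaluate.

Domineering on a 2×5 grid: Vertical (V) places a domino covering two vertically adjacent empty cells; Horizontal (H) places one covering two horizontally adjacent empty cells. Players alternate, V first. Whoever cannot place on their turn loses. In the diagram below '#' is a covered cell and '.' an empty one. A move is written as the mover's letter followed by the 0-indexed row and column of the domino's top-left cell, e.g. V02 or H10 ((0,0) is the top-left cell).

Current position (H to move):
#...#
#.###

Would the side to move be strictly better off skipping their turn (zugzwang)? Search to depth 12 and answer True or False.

p1 H@[#...#/#.###]: H01[###.#/#.###]+1* H02[#.###/#.###]-1
p2 V@[###.#/#.###] terminal -1; root [#...#/#.###] d12
pass branch (V moves first from the same position):
  | p1 V@[#...#/#.###]: V01[##..#/#####]-1*
  | p2 H@[##..#/#####]: H02[#####/#####]+1*
  | p3 V@[#####/#####] terminal -1; root [#...#/#.###] d12
H moving scores +1; H passing scores +1

zugzwang(#...#/#.###, H) = False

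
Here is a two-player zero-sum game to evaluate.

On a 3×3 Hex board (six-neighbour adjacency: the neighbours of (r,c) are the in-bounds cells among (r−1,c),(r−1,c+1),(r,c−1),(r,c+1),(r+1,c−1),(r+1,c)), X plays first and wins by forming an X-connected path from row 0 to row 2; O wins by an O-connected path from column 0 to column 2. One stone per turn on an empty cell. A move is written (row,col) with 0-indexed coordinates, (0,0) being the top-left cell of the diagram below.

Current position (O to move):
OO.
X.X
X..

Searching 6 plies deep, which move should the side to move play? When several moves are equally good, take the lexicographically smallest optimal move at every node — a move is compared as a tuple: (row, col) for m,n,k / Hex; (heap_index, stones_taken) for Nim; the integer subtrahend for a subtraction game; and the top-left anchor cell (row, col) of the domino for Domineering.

O's best at [OO./X.X/X..]: (0,2)

p1 O@[OO./X.X/X..]: (0,2)[OOO/X.X/X..]+1* (1,1)[OO./XOX/X..]-1 (2,1)[OO./X.X/XO.]-1 (2,2)[OO./X.X/X.O]-1
p2 X@[OOO/X.X/X..] terminal -1; root [OO./X.X/X..] d6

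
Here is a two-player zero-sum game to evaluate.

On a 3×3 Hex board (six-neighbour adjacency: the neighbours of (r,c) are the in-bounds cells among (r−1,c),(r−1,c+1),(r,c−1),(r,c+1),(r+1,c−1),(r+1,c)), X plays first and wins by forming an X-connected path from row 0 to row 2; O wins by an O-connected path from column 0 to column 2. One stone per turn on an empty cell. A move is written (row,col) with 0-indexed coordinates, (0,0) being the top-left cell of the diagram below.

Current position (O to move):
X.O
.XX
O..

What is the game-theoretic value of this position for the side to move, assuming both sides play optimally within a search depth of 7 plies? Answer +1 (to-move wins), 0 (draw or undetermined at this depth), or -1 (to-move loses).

ply 1, O at X.O/.XX/O.. | (0,1)=-1→XOO/.XX/O..*; (1,0)=-1→X.O/OXX/O..; (2,1)=-1→X.O/.XX/OO.; (2,2)=-1→X.O/.XX/O.O
ply 2, X at XOO/.XX/O.. | (1,0)=+1→XOO/XXX/O..*; (2,1)=-1→XOO/.XX/OX.; (2,2)=-1→XOO/.XX/O.X
ply 3, O at XOO/XXX/O.. | (2,1)=-1→XOO/XXX/OO.*; (2,2)=-1→XOO/XXX/O.O
ply 4, X at XOO/XXX/OO. | (2,2)=+1→XOO/XXX/OOX*
ply 5: XOO/XXX/OOX is terminal -1 (O); from X.O/.XX/O.. depth 7

value(X.O/.XX/O.., O) = -1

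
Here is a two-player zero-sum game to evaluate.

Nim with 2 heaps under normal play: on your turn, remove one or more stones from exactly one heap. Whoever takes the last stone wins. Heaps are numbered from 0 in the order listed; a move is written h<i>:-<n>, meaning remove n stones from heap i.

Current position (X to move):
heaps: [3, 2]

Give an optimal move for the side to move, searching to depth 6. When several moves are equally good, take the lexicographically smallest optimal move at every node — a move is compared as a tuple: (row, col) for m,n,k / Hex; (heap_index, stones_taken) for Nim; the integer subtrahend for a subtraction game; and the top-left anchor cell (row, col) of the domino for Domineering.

p1 X@[(3,2)]: h0:-1[(2,2)]+1* h0:-2[(1,2)]-1 h0:-3[(0,2)]-1 h1:-1[(3,1)]-1 h1:-2[(3,0)]-1
p2 O@[(2,2)]: h0:-1[(1,2)]-1* h0:-2[(0,2)]-1 h1:-1[(2,1)]-1 h1:-2[(2,0)]-1
p3 X@[(1,2)]: h0:-1[(0,2)]-1 h1:-1[(1,1)]+1* h1:-2[(1,0)]-1
p4 O@[(1,1)]: h0:-1[(0,1)]-1* h1:-1[(1,0)]-1
p5 X@[(0,1)]: h1:-1[(0,0)]+1*
p6 O@[(0,0)] terminal -1; root [(3,2)] d6

X's best at [(3,2)]: h0:-1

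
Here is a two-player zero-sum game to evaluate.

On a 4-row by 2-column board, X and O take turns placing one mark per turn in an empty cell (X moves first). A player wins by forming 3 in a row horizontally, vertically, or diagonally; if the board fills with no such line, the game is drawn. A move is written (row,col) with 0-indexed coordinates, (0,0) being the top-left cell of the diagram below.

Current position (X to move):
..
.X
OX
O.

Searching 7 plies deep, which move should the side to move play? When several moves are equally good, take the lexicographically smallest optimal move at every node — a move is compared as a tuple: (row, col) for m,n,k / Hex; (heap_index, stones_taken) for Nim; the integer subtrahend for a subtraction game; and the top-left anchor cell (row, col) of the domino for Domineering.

X's best at [../.X/OX/O.]: (0,1)

[../.X/OX/O.] X move#1: (0,0):-1/X./.X/OX/O., (0,1):+1/.X/.X/OX/O.*, (1,0):+1/../XX/OX/O., (3,1):+1/../.X/OX/OX
[.X/.X/OX/O.] end (terminal -1, O#2); searched ../.X/OX/O. to 7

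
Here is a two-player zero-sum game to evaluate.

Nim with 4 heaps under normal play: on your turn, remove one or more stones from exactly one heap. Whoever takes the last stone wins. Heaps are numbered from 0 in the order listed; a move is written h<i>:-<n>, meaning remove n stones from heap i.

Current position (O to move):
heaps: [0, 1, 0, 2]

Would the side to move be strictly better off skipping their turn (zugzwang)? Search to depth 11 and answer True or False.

ply 1, O at (0,1,0,2) | h1:-1=-1→(0,0,0,2); h3:-1=+1→(0,1,0,1)*; h3:-2=-1→(0,1,0,0)
ply 2, X at (0,1,0,1) | h1:-1=-1→(0,0,0,1)*; h3:-1=-1→(0,1,0,0)
ply 3, O at (0,0,0,1) | h3:-1=+1→(0,0,0,0)*
ply 4: (0,0,0,0) is terminal -1 (X); from (0,1,0,2) depth 11
if O skipped the turn, X would face:
~ ply 1, X at (0,1,0,2) | h1:-1=-1→(0,0,0,2); h3:-1=+1→(0,1,0,1)*; h3:-2=-1→(0,1,0,0)
~ ply 2, O at (0,1,0,1) | h1:-1=-1→(0,0,0,1)*; h3:-1=-1→(0,1,0,0)
~ ply 3, X at (0,0,0,1) | h3:-1=+1→(0,0,0,0)*
~ ply 4: (0,0,0,0) is terminal -1 (O); from (0,1,0,2) depth 11
compare (O): move=+1 vs pass=-1

zugzwang((0,1,0,2), O) = False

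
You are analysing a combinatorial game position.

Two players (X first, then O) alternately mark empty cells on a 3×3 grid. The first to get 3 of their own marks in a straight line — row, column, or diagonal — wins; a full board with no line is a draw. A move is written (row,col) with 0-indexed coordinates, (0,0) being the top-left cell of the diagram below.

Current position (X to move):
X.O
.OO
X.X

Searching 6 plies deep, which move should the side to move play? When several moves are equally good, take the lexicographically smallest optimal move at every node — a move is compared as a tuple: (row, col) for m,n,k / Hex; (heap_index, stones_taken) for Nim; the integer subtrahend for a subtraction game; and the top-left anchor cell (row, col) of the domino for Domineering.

[X.O/.OO/X.X] X move#1: (0,1):-1/XXO/.OO/X.X, (1,0):+1/X.O/XOO/X.X*, (2,1):+1/X.O/.OO/XXX
[X.O/XOO/X.X] end (terminal -1, O#2); searched X.O/.OO/X.X to 6

X's best at [X.O/.OO/X.X]: (1,0)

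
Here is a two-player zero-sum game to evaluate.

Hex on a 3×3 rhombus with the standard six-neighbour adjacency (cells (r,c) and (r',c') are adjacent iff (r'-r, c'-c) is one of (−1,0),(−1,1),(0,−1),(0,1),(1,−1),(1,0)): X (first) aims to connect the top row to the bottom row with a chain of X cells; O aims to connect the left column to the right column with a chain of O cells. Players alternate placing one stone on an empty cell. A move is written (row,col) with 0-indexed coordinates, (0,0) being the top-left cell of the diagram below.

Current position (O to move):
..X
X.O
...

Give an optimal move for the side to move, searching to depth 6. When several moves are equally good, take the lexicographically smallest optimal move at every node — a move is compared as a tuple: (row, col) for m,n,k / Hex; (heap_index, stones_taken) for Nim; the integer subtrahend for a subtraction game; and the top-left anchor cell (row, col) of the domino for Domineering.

O's best at [..X/X.O/...]: (2,0)

p1 O@[..X/X.O/...]: (0,0)[O.X/X.O/...]-1 (0,1)[.OX/X.O/...]-1 (1,1)[..X/XOO/...]-1 (2,0)[..X/X.O/O..]+1* (2,1)[..X/X.O/.O.]-1 (2,2)[..X/X.O/..O]-1
p2 X@[..X/X.O/O..]: (0,0)[X.X/X.O/O..]-1* (0,1)[.XX/X.O/O..]-1 (1,1)[..X/XXO/O..]-1 (2,1)[..X/X.O/OX.]-1 (2,2)[..X/X.O/O.X]-1
p3 O@[X.X/X.O/O..]: (0,1)[XOX/X.O/O..]+1* (1,1)[X.X/XOO/O..]+1 (2,1)[X.X/X.O/OO.]+1 (2,2)[X.X/X.O/O.O]+1
p4 X@[XOX/X.O/O..]: (1,1)[XOX/XXO/O..]-1* (2,1)[XOX/X.O/OX.]-1 (2,2)[XOX/X.O/O.X]-1
p5 O@[XOX/XXO/O..]: (2,1)[XOX/XXO/OO.]+1* (2,2)[XOX/XXO/O.O]-1
p6 X@[XOX/XXO/OO.] terminal -1; root [..X/X.O/...] d6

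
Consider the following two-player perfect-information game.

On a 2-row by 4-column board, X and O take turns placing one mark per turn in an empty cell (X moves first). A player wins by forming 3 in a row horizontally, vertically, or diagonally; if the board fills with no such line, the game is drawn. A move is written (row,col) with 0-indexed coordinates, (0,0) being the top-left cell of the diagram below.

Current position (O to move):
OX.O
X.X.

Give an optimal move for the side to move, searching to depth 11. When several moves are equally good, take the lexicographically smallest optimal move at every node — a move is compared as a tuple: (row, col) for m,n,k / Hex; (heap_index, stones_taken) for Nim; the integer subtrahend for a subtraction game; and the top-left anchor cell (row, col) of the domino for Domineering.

[OX.O/X.X.] O move#1: (0,2):-1/OXOO/X.X., (1,1):+0/OX.O/XOX.*, (1,3):-1/OX.O/X.XO
[OX.O/XOX.] X move#2: (0,2):+0/OXXO/XOX.*, (1,3):+0/OX.O/XOXX
[OXXO/XOX.] O move#3: (1,3):+0/OXXO/XOXO*
[OXXO/XOXO] end (terminal +0, X#4); searched OX.O/X.X. to 11

O's best at [OX.O/X.X.]: (1,1)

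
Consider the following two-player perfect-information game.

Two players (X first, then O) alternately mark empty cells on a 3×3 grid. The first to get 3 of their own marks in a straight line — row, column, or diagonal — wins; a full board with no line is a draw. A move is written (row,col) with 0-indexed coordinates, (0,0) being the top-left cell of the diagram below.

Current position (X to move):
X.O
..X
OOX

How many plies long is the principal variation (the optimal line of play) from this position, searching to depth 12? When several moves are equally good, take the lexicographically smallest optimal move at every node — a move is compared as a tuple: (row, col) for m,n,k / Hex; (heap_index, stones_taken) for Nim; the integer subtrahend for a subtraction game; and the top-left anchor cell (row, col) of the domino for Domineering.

p1 X@[X.O/..X/OOX]: (0,1)[XXO/..X/OOX]-1 (1,0)[X.O/X.X/OOX]-1 (1,1)[X.O/.XX/OOX]+1*
p2 O@[X.O/.XX/OOX] terminal -1; root [X.O/..X/OOX] d12

PV length from [X.O/..X/OOX]: 1 ply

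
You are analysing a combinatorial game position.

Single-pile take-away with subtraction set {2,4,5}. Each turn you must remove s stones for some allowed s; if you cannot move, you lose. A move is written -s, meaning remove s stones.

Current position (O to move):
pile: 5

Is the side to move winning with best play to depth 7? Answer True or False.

O winning at [5]: True

p1 O@[5]: -2[3]-1 -4[1]+1* -5[0]+1
p2 X@[1] terminal -1; root [5] d7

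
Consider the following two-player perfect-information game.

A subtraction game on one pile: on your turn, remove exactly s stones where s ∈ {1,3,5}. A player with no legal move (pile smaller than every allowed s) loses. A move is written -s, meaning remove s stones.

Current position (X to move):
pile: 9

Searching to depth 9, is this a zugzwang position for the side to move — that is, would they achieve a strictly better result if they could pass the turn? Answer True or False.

p1 X@[9]: -1[8]+1* -3[6]+1 -5[4]+1
p2 O@[8]: -1[7]-1* -3[5]-1 -5[3]-1
p3 X@[7]: -1[6]+1* -3[4]+1 -5[2]+1
p4 O@[6]: -1[5]-1* -3[3]-1 -5[1]-1
p5 X@[5]: -1[4]+1* -3[2]+1 -5[0]+1
p6 O@[4]: -1[3]-1* -3[1]-1
p7 X@[3]: -1[2]+1* -3[0]+1
p8 O@[2]: -1[1]-1*
p9 X@[1]: -1[0]+1*
p10 O@[0] terminal -1; root [9] d9
pass branch (O moves first from the same position):
  | p1 O@[9]: -1[8]+1* -3[6]+1 -5[4]+1
  | p2 X@[8]: -1[7]-1* -3[5]-1 -5[3]-1
  | p3 O@[7]: -1[6]+1* -3[4]+1 -5[2]+1
  | p4 X@[6]: -1[5]-1* -3[3]-1 -5[1]-1
  | p5 O@[5]: -1[4]+1* -3[2]+1 -5[0]+1
  | p6 X@[4]: -1[3]-1* -3[1]-1
  | p7 O@[3]: -1[2]+1* -3[0]+1
  | p8 X@[2]: -1[1]-1*
  | p9 O@[1]: -1[0]+1*
  | p10 X@[0] terminal -1; root [9] d9
X moving scores +1; X passing scores -1

zugzwang(9, X) = False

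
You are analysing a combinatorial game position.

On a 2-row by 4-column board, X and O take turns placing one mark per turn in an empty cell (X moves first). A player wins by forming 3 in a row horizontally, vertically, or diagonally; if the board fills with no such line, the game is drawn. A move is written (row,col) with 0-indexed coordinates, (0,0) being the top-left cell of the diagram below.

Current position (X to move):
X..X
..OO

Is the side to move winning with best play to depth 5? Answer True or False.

X winning at [X..X/..OO]: False

ply 1, X at X..X/..OO | (0,1)=-1→XX.X/..OO; (0,2)=-1→X.XX/..OO; (1,0)=-1→X..X/X.OO; (1,1)=+0→X..X/.XOO*
ply 2, O at X..X/.XOO | (0,1)=+0→XO.X/.XOO*; (0,2)=+0→X.OX/.XOO; (1,0)=+0→X..X/OXOO
ply 3, X at XO.X/.XOO | (0,2)=+0→XOXX/.XOO*; (1,0)=+0→XO.X/XXOO
ply 4, O at XOXX/.XOO | (1,0)=+0→XOXX/OXOO*
ply 5: XOXX/OXOO is terminal +0 (X); from X..X/..OO depth 5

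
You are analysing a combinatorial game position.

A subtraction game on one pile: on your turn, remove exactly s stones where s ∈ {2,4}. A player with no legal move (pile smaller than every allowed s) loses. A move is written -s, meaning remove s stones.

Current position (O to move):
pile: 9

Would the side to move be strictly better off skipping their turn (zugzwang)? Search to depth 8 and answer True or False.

zugzwang(9, O) = False

ply 1, O at 9 | -2=+1→7*; -4=-1→5
ply 2, X at 7 | -2=-1→5*; -4=-1→3
ply 3, O at 5 | -2=-1→3; -4=+1→1*
ply 4: 1 is terminal -1 (X); from 9 depth 8
suppose O passes — search the same position with X to move:
pass> ply 1, X at 9 | -2=+1→7*; -4=-1→5
pass> ply 2, O at 7 | -2=-1→5*; -4=-1→3
pass> ply 3, X at 5 | -2=-1→3; -4=+1→1*
pass> ply 4: 1 is terminal -1 (O); from 9 depth 8
for O: play +1, pass -1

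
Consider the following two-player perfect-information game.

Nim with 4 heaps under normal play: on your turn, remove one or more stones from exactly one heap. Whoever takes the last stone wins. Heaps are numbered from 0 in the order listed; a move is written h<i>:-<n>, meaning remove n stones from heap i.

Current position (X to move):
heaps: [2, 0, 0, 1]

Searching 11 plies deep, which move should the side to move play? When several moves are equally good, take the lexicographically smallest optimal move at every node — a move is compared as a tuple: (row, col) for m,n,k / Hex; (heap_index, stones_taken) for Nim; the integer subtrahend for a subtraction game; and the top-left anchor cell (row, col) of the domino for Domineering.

ply 1, X at (2,0,0,1) | h0:-1=+1→(1,0,0,1)*; h0:-2=-1→(0,0,0,1); h3:-1=-1→(2,0,0,0)
ply 2, O at (1,0,0,1) | h0:-1=-1→(0,0,0,1)*; h3:-1=-1→(1,0,0,0)
ply 3, X at (0,0,0,1) | h3:-1=+1→(0,0,0,0)*
ply 4: (0,0,0,0) is terminal -1 (O); from (2,0,0,1) depth 11

X's best at [(2,0,0,1)]: h0:-1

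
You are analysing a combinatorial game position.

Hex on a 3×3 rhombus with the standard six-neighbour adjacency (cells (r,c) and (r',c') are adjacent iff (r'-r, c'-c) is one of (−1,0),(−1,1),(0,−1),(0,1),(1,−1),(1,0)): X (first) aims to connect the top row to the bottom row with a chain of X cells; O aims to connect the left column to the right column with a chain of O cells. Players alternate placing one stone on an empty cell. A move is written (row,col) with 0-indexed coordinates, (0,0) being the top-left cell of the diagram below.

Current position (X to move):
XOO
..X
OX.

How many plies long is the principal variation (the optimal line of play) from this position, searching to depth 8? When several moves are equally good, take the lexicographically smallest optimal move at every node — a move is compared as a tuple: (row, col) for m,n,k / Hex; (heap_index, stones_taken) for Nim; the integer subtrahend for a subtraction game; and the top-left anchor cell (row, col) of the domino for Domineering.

PV length from [XOO/..X/OX.]: 2 plies

ply 1, X at XOO/..X/OX. | (1,0)=-1→XOO/X.X/OX.*; (1,1)=-1→XOO/.XX/OX.; (2,2)=-1→XOO/..X/OXX
ply 2, O at XOO/X.X/OX. | (1,1)=+1→XOO/XOX/OX.*; (2,2)=-1→XOO/X.X/OXO
ply 3: XOO/XOX/OX. is terminal -1 (X); from XOO/..X/OX. depth 8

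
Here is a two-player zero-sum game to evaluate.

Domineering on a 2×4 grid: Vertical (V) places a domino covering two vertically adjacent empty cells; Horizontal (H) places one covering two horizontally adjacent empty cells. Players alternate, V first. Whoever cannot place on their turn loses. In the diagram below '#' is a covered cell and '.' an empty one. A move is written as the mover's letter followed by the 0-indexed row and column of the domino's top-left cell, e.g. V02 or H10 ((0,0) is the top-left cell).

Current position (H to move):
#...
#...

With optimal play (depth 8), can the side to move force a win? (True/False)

H winning at [#.../#...]: True

ply 1, H at #.../#... | H01=+1→###./#...*; H02=+1→#.##/#...; H11=+1→#.../###.; H12=+1→#.../#.##
ply 2, V at ###./#... | V03=-1→####/#..#*
ply 3, H at ####/#..# | H11=+1→####/####*
ply 4: ####/#### is terminal -1 (V); from #.../#... depth 8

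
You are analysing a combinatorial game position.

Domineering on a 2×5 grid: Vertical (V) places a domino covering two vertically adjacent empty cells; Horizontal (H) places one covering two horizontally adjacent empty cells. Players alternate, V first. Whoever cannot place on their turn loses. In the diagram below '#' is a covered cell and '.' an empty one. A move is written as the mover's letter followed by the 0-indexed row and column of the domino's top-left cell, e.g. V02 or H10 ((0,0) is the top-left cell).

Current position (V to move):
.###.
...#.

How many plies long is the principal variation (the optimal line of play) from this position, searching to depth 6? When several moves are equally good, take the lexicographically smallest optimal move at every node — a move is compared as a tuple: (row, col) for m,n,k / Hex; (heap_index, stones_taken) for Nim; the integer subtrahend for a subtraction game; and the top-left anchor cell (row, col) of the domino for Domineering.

p1 V@[.###./...#.]: V00[####./#..#.]+1* V04[.####/...##]-1
p2 H@[####./#..#.]: H11[####./####.]-1*
p3 V@[####./####.]: V04[#####/#####]+1*
p4 H@[#####/#####] terminal -1; root [.###./...#.] d6

PV length from [.###./...#.]: 3 plies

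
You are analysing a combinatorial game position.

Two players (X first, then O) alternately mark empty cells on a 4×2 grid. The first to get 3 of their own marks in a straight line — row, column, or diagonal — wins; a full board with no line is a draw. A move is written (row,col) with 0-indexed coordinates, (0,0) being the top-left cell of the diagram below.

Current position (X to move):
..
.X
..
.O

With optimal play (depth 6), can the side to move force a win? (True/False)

X winning at [../.X/../.O]: False

p1 X@[../.X/../.O]: (0,0)[X./.X/../.O]+0* (0,1)[.X/.X/../.O]+0 (1,0)[../XX/../.O]+0 (2,0)[../.X/X./.O]+0 (2,1)[../.X/.X/.O]+0 (3,0)[../.X/../XO]+0
p2 O@[X./.X/../.O]: (0,1)[XO/.X/../.O]+0* (1,0)[X./OX/../.O]+0 (2,0)[X./.X/O./.O]+0 (2,1)[X./.X/.O/.O]+0 (3,0)[X./.X/../OO]+0
p3 X@[XO/.X/../.O]: (1,0)[XO/XX/../.O]+0* (2,0)[XO/.X/X./.O]+0 (2,1)[XO/.X/.X/.O]+0 (3,0)[XO/.X/../XO]+0
p4 O@[XO/XX/../.O]: (2,0)[XO/XX/O./.O]+0* (2,1)[XO/XX/.O/.O]-1 (3,0)[XO/XX/../OO]-1
p5 X@[XO/XX/O./.O]: (2,1)[XO/XX/OX/.O]+0* (3,0)[XO/XX/O./XO]+0
p6 O@[XO/XX/OX/.O]: (3,0)[XO/XX/OX/OO]+0*
p7 X@[XO/XX/OX/OO] terminal +0; root [../.X/../.O] d6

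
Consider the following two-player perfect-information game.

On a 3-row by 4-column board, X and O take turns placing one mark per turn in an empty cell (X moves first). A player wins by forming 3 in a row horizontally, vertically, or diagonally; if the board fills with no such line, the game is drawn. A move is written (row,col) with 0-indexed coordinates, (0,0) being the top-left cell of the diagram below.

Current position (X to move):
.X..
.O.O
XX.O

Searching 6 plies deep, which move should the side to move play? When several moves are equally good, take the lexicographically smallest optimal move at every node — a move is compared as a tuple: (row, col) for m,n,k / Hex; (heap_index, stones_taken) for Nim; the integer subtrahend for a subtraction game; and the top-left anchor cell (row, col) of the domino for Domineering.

X's best at [.X../.O.O/XX.O]: (2,2)

p1 X@[.X../.O.O/XX.O]: (0,0)[XX../.O.O/XX.O]-1 (0,2)[.XX./.O.O/XX.O]-1 (0,3)[.X.X/.O.O/XX.O]-1 (1,0)[.X../XO.O/XX.O]-1 (1,2)[.X../.OXO/XX.O]-1 (2,2)[.X../.O.O/XXXO]+1*
p2 O@[.X../.O.O/XXXO] terminal -1; root [.X../.O.O/XX.O] d6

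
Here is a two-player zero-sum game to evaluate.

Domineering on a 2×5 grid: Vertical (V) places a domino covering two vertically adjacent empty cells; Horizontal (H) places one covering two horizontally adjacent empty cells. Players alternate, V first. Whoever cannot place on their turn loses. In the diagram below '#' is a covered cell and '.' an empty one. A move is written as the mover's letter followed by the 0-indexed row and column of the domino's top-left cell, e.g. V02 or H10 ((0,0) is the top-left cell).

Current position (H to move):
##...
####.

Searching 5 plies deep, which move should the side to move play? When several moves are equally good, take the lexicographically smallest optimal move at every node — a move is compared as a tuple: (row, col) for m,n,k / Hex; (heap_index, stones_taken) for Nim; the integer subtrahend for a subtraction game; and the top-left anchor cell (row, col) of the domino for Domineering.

ply 1, H at ##.../####. | H02=-1→####./####.; H03=+1→##.##/####.*
ply 2: ##.##/####. is terminal -1 (V); from ##.../####. depth 5

H's best at [##.../####.]: H03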